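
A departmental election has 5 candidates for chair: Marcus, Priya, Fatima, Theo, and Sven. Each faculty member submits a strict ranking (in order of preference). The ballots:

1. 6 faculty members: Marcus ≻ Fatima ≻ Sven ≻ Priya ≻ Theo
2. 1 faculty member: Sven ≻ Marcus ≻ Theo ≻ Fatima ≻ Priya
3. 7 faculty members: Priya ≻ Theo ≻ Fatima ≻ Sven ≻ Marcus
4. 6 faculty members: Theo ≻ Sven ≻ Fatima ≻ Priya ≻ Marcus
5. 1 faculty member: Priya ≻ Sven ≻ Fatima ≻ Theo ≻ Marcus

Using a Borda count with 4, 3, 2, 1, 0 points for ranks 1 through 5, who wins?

Theo

Marcus: 6·4 + 1·3 + 7·0 + 6·0 + 1·0 = 27
Priya: 6·1 + 1·0 + 7·4 + 6·1 + 1·4 = 44
Fatima: 6·3 + 1·1 + 7·2 + 6·2 + 1·2 = 47
Theo: 6·0 + 1·2 + 7·3 + 6·4 + 1·1 = 48
Sven: 6·2 + 1·4 + 7·1 + 6·3 + 1·3 = 44
Theo has the highest Borda score (48).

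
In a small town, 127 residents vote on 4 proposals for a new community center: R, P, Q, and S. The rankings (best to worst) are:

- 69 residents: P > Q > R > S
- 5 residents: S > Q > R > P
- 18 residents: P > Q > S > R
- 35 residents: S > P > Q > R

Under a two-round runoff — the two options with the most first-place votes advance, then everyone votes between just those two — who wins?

Round 1 first-place votes: R 0, P 87, Q 0, S 40.
P and S advance.
Runoff: P is preferred to S by 87 voters; S by 40.
P wins the runoff.

P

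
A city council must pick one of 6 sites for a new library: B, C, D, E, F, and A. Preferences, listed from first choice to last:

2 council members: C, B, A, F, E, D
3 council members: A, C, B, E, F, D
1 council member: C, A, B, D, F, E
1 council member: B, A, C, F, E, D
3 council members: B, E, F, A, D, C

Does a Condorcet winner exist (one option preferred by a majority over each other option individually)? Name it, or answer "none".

none

Checking pairwise contests:
C beats B 6–4.
A beats C 7–3.
B beats D 10–0.
B beats E 10–0.
B beats F 10–0.
B beats A 6–4.
Every option loses at least one head-to-head, so there is no Condorcet winner.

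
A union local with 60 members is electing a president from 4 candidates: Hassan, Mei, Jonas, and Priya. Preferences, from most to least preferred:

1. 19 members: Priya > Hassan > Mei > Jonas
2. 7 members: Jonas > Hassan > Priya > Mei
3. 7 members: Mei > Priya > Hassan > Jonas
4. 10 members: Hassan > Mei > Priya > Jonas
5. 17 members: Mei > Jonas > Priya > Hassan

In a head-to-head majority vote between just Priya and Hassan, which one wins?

Voters preferring Priya to Hassan: 43; preferring Hassan to Priya: 17.
Priya wins the head-to-head.

Priya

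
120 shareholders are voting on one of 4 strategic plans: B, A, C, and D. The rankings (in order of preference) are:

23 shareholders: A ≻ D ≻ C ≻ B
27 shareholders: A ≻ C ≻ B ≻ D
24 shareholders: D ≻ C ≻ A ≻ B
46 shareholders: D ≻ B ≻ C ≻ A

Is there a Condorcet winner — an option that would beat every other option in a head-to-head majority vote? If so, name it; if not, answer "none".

D vs B: 93–27 for D.
D vs A: 70–50 for D.
D vs C: 93–27 for D.
D beats every other option head-to-head.

D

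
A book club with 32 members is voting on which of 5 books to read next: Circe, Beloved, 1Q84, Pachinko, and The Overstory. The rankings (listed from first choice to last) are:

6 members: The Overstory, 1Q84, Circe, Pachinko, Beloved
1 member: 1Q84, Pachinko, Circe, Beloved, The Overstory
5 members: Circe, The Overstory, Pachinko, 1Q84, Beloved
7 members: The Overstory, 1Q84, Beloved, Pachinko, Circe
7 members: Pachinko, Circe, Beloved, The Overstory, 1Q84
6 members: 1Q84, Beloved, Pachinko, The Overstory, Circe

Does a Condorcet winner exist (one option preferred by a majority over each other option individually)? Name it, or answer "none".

The Overstory

The Overstory vs Circe: 19–13 for The Overstory.
The Overstory vs Beloved: 18–14 for The Overstory.
The Overstory vs 1Q84: 25–7 for The Overstory.
The Overstory vs Pachinko: 18–14 for The Overstory.
The Overstory beats every other option head-to-head.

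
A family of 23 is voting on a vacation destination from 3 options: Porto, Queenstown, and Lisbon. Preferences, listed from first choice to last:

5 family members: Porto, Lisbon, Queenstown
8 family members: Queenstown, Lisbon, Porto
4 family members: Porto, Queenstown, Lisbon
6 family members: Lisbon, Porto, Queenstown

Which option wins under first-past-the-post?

Porto

First-place votes: Porto 9, Queenstown 8, Lisbon 6.
Porto has the most first-place votes.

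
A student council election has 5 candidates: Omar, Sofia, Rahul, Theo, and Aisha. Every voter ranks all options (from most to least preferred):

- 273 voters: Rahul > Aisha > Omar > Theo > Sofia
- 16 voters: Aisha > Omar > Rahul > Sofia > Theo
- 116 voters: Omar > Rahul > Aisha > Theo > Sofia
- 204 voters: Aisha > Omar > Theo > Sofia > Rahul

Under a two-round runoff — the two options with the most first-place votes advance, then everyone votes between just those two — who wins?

Rahul

Round 1 first-place votes: Omar 116, Sofia 0, Rahul 273, Theo 0, Aisha 220.
Rahul and Aisha advance.
Runoff: Rahul is preferred to Aisha by 389 voters; Aisha by 220.
Rahul wins the runoff.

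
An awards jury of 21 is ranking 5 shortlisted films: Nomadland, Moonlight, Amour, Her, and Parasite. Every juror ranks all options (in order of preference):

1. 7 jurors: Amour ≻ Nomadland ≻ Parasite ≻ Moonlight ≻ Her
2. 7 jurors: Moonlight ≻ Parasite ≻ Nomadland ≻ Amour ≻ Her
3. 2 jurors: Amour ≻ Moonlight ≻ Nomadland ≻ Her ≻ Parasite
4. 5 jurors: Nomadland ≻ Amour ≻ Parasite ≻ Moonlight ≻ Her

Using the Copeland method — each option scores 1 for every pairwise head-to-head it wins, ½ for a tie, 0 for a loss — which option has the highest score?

Nomadland

Nomadland: beats Moonlight, Amour, Her, and Parasite → score 4.
Moonlight: beats Her; loses to Nomadland, Amour, and Parasite → score 1.
Amour: beats Moonlight, Her, and Parasite; loses to Nomadland → score 3.
Her: loses to Nomadland, Moonlight, Amour, and Parasite → score 0.
Parasite: beats Moonlight and Her; loses to Nomadland and Amour → score 2.
Nomadland has the best pairwise record.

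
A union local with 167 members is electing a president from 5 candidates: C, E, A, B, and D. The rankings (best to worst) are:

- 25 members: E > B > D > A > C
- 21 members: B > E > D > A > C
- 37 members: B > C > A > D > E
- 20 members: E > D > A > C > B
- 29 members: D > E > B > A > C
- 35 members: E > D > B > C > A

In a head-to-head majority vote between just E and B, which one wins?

E

Voters preferring E to B: 109; preferring B to E: 58.
E wins the head-to-head.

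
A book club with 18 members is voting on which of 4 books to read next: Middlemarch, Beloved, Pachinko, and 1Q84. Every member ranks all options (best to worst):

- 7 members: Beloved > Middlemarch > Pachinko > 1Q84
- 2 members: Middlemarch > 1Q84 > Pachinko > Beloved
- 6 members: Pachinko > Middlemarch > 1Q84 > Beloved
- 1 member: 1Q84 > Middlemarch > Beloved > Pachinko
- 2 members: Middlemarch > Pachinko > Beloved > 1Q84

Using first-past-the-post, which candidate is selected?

Beloved

First-place votes: Middlemarch 4, Beloved 7, Pachinko 6, 1Q84 1.
Beloved has the most first-place votes.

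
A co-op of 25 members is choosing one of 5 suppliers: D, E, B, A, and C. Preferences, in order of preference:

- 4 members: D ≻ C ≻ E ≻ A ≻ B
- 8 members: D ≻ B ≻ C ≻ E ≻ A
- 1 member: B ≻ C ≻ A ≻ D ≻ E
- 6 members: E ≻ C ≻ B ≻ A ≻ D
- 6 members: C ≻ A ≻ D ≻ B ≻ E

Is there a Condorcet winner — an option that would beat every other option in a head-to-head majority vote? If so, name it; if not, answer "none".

C

C vs D: 13–12 for C.
C vs E: 19–6 for C.
C vs B: 16–9 for C.
C vs A: 25–0 for C.
C beats every other option head-to-head.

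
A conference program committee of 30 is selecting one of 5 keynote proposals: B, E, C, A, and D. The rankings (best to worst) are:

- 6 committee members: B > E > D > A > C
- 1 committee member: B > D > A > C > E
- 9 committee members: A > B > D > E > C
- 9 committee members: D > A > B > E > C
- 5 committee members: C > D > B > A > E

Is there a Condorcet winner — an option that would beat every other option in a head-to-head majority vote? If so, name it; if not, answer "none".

none

Checking pairwise contests:
A beats B 18–12.
B beats E 30–0.
B beats C 25–5.
D beats A 21–9.
B beats D 16–14.
Every option loses at least one head-to-head, so there is no Condorcet winner.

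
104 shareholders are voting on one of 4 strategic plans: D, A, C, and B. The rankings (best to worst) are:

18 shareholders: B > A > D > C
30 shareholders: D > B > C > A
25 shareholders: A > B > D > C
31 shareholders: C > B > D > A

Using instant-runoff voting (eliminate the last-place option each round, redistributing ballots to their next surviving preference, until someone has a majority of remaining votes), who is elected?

Round 1: D 30, A 25, C 31, B 18. Eliminate B.
Round 2: D 30, A 43, C 31. Eliminate D.
Round 3: A 43, C 61. C has a majority.

C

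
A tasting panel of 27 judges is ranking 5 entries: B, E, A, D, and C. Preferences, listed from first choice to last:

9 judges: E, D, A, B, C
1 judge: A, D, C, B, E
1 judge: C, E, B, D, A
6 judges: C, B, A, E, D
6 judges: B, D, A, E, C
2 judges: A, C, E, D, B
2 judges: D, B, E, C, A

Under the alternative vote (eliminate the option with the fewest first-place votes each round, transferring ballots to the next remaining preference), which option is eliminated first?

Round 1: B 6, E 9, A 3, D 2, C 7. Eliminate D.

D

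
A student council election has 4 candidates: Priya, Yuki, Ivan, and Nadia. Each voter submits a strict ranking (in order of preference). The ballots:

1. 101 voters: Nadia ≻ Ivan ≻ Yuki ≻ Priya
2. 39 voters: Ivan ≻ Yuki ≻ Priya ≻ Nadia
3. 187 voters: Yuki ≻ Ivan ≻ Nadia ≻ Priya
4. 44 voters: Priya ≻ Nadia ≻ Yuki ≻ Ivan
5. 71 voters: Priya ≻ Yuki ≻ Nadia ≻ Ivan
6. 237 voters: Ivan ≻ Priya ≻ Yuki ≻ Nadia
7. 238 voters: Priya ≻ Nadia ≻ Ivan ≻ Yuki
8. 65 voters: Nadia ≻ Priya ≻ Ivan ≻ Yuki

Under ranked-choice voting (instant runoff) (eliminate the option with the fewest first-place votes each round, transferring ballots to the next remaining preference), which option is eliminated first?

Nadia

Round 1: Priya 353, Yuki 187, Ivan 276, Nadia 166. Eliminate Nadia.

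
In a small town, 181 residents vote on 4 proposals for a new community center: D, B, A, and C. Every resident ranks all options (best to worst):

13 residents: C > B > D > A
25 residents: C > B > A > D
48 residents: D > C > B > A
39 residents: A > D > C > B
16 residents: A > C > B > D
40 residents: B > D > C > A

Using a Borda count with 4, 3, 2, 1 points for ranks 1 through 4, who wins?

D: 13·2 + 25·1 + 48·4 + 39·3 + 16·1 + 40·3 = 496
B: 13·3 + 25·3 + 48·2 + 39·1 + 16·2 + 40·4 = 441
A: 13·1 + 25·2 + 48·1 + 39·4 + 16·4 + 40·1 = 371
C: 13·4 + 25·4 + 48·3 + 39·2 + 16·3 + 40·2 = 502
C has the highest Borda score (502).

C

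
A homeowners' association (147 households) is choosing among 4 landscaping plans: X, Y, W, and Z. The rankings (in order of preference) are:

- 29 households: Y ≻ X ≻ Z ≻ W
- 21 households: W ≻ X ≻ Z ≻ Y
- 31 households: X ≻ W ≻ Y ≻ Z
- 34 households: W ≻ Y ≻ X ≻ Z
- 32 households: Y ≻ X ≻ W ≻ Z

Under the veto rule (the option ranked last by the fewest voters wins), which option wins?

Last-place votes: X 0, Y 21, W 29, Z 97.
X is ranked last by the fewest voters, so X wins.

X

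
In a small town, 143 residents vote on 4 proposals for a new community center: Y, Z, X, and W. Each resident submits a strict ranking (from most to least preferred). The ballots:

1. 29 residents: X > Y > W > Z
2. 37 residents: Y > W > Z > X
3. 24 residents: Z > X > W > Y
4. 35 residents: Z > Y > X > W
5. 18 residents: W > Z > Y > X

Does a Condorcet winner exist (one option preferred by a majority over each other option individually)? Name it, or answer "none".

Checking pairwise contests:
Z beats Y 77–66.
W beats Z 84–59.
Y beats X 90–53.
Y beats W 101–42.
Every option loses at least one head-to-head, so there is no Condorcet winner.

none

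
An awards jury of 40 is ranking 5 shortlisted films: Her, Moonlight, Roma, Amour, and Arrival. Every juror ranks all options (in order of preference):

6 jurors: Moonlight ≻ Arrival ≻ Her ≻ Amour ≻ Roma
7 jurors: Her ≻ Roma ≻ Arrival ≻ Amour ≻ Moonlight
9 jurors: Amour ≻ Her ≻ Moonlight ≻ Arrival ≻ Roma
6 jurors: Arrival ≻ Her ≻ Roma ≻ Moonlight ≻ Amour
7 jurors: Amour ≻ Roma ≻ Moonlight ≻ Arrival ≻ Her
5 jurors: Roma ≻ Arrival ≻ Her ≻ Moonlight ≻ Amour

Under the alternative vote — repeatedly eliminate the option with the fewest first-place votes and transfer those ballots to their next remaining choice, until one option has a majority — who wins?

Round 1: Her 7, Moonlight 6, Roma 5, Amour 16, Arrival 6. Eliminate Roma.
Round 2: Her 7, Moonlight 6, Amour 16, Arrival 11. Eliminate Moonlight.
Round 3: Her 7, Amour 16, Arrival 17. Eliminate Her.
Round 4: Amour 16, Arrival 24. Arrival has a majority.

Arrival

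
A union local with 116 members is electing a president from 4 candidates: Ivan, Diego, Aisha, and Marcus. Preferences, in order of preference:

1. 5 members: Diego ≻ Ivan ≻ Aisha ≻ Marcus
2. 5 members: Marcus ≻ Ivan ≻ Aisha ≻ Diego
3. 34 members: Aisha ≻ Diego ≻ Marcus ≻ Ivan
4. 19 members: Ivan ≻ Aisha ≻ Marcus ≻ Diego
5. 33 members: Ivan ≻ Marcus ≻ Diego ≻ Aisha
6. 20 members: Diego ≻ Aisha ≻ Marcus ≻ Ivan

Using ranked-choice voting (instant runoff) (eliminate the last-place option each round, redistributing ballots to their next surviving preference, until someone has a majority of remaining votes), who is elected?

Ivan

Round 1: Ivan 52, Diego 25, Aisha 34, Marcus 5. Eliminate Marcus.
Round 2: Ivan 57, Diego 25, Aisha 34. Eliminate Diego.
Round 3: Ivan 62, Aisha 54. Ivan has a majority.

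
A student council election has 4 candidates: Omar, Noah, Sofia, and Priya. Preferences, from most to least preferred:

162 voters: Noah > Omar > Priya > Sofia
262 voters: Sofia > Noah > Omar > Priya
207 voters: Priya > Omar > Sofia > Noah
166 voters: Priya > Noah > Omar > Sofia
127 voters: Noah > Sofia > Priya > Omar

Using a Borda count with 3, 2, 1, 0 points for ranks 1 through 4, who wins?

Noah

Omar: 162·2 + 262·1 + 207·2 + 166·1 + 127·0 = 1166
Noah: 162·3 + 262·2 + 207·0 + 166·2 + 127·3 = 1723
Sofia: 162·0 + 262·3 + 207·1 + 166·0 + 127·2 = 1247
Priya: 162·1 + 262·0 + 207·3 + 166·3 + 127·1 = 1408
Noah has the highest Borda score (1723).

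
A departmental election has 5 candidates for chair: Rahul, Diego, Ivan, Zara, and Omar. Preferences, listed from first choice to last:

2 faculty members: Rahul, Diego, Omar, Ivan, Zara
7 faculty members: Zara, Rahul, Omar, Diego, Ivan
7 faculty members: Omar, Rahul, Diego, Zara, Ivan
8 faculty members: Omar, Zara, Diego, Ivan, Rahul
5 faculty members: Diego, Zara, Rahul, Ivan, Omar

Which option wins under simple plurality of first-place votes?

Omar

First-place votes: Rahul 2, Diego 5, Ivan 0, Zara 7, Omar 15.
Omar has the most first-place votes.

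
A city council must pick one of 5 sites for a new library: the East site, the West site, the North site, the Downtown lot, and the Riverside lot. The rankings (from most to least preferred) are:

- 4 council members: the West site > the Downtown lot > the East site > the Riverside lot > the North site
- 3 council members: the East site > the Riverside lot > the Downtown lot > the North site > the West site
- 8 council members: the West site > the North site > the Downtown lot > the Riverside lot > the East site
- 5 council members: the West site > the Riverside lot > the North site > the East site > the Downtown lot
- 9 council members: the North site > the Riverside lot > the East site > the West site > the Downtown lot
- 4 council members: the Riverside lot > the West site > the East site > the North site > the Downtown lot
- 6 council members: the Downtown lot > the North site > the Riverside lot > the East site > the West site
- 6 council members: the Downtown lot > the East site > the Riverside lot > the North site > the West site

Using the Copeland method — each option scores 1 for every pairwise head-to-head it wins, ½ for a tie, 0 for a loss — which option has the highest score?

the East site: beats the West site; loses to the North site, the Downtown lot, and the Riverside lot → score 1.
the West site: beats the Downtown lot; loses to the East site, the North site, and the Riverside lot → score 1.
the North site: beats the East site, the West site, the Downtown lot, and the Riverside lot → score 4.
the Downtown lot: beats the East site and the Riverside lot; loses to the West site and the North site → score 2.
the Riverside lot: beats the East site and the West site; loses to the North site and the Downtown lot → score 2.
the North site has the best pairwise record.

the North site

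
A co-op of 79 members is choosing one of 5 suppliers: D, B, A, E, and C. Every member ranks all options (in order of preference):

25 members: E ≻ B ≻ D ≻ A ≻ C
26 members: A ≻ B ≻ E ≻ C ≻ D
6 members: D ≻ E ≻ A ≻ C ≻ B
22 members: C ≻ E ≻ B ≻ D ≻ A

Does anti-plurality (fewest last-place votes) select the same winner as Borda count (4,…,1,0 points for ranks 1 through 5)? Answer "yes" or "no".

yes

Anti-plurality — last-place votes: D 26, B 6, A 22, E 0, C 25. Winner: E.
Borda — scores: D 96, B 197, A 141, E 236, C 120. Winner: E.
The two methods agree.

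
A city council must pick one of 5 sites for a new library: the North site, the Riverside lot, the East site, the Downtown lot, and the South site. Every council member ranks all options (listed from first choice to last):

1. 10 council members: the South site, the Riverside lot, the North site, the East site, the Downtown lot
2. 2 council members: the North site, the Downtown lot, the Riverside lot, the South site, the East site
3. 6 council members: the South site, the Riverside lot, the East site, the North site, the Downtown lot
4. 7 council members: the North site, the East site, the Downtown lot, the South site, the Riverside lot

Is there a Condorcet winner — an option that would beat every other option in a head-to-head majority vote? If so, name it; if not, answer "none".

the South site

the South site vs the North site: 16–9 for the South site.
the South site vs the Riverside lot: 23–2 for the South site.
the South site vs the East site: 18–7 for the South site.
the South site vs the Downtown lot: 16–9 for the South site.
the South site beats every other option head-to-head.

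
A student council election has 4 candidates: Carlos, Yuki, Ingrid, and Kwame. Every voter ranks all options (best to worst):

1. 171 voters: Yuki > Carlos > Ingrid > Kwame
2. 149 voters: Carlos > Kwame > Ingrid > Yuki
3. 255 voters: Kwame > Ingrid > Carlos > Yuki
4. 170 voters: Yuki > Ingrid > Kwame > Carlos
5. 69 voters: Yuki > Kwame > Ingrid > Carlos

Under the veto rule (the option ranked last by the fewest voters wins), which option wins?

Ingrid

Last-place votes: Carlos 239, Yuki 404, Ingrid 0, Kwame 171.
Ingrid is ranked last by the fewest voters, so Ingrid wins.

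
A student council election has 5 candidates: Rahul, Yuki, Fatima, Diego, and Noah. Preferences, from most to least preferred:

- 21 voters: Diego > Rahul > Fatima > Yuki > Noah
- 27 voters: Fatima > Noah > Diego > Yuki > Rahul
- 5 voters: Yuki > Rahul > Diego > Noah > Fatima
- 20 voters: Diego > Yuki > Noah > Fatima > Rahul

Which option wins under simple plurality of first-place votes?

First-place votes: Rahul 0, Yuki 5, Fatima 27, Diego 41, Noah 0.
Diego has the most first-place votes.

Diego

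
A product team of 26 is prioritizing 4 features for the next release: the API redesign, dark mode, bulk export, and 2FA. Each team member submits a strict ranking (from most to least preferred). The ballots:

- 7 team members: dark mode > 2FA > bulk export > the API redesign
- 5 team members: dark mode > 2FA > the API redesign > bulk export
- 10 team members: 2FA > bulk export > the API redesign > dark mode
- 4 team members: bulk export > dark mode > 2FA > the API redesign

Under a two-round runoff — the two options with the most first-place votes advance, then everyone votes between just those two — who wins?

dark mode

Round 1 first-place votes: the API redesign 0, dark mode 12, bulk export 4, 2FA 10.
dark mode and 2FA advance.
Runoff: dark mode is preferred to 2FA by 16 voters; 2FA by 10.
dark mode wins the runoff.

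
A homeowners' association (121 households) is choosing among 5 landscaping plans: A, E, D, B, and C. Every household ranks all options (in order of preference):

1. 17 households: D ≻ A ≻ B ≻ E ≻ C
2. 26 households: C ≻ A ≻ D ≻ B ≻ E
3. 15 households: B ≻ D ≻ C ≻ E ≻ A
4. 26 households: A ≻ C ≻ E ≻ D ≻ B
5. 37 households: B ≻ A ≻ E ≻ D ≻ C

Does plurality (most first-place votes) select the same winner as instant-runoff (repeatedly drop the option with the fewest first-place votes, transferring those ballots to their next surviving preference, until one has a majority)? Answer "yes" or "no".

no

Plurality — first-place votes: A 26, E 0, D 17, B 52, C 26. Winner: B.
Instant-runoff — R1 A 26, E 0, D 17, B 52, C 26 (E out); R2 A 26, D 17, B 52, C 26 (D out); R3 A 43, B 52, C 26 (C out); R4 A 69, B 52 (A winner). Winner: A.
The two methods disagree.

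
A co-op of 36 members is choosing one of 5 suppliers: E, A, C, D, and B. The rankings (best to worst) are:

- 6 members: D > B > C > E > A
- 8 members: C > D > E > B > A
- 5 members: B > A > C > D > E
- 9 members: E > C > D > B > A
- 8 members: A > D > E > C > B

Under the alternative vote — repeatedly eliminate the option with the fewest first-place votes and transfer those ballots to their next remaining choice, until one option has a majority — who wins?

C

Round 1: E 9, A 8, C 8, D 6, B 5. Eliminate B.
Round 2: E 9, A 13, C 8, D 6. Eliminate D.
Round 3: E 9, A 13, C 14. Eliminate E.
Round 4: A 13, C 23. C has a majority.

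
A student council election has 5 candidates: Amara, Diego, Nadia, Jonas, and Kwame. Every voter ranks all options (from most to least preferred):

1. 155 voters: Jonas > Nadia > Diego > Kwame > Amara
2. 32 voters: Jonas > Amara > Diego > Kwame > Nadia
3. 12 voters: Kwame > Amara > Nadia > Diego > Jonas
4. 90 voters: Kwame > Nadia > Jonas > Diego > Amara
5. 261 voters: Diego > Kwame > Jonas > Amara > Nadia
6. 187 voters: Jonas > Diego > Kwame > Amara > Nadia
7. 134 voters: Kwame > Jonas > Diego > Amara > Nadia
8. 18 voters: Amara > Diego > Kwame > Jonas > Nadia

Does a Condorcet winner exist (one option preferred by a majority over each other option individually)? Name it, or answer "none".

Checking pairwise contests:
Diego beats Amara 827–62.
Jonas beats Diego 598–291.
Amara beats Nadia 644–245.
Kwame beats Jonas 515–374.
Diego beats Kwame 653–236.
Every option loses at least one head-to-head, so there is no Condorcet winner.

none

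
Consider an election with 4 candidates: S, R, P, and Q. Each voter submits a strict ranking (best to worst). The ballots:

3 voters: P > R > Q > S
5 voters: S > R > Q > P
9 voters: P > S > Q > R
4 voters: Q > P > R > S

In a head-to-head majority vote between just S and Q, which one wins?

S

Voters preferring S to Q: 14; preferring Q to S: 7.
S wins the head-to-head.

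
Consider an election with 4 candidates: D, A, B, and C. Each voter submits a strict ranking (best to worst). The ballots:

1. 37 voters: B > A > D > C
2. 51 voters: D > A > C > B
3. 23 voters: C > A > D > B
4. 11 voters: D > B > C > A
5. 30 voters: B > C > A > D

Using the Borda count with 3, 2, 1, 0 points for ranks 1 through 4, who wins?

D: 37·1 + 51·3 + 23·1 + 11·3 + 30·0 = 246
A: 37·2 + 51·2 + 23·2 + 11·0 + 30·1 = 252
B: 37·3 + 51·0 + 23·0 + 11·2 + 30·3 = 223
C: 37·0 + 51·1 + 23·3 + 11·1 + 30·2 = 191
A has the highest Borda score (252).

A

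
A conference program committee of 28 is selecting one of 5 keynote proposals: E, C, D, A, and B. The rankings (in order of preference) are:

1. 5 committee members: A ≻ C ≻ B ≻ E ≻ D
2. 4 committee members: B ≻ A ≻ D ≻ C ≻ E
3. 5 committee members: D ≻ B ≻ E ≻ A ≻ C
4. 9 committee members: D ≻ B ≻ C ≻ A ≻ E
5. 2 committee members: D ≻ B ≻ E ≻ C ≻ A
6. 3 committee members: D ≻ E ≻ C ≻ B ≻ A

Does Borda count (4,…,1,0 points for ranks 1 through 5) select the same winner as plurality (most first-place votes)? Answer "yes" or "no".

yes

Borda — scores: E 28, C 45, D 84, A 46, B 77. Winner: D.
Plurality — first-place votes: E 0, C 0, D 19, A 5, B 4. Winner: D.
The two methods agree.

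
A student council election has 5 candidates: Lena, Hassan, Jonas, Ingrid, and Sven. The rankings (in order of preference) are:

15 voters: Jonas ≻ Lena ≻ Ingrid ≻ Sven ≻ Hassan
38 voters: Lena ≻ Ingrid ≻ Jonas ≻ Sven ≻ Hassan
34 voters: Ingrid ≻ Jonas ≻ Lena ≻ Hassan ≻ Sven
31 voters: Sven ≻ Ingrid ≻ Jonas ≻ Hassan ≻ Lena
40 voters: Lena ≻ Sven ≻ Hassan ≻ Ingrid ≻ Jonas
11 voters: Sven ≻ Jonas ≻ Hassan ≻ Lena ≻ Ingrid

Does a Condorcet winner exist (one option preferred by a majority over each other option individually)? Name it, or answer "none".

none

Checking pairwise contests:
Jonas beats Lena 91–78.
Lena beats Hassan 127–42.
Ingrid beats Jonas 143–26.
Lena beats Ingrid 104–65.
Lena beats Sven 127–42.
Every option loses at least one head-to-head, so there is no Condorcet winner.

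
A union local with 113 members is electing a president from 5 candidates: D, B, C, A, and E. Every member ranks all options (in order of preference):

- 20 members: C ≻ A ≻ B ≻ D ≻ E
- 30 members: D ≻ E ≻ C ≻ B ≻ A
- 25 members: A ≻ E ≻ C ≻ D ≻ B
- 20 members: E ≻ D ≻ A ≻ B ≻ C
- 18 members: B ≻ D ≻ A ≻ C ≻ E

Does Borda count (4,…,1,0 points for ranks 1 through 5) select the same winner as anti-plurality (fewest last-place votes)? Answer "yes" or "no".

yes

Borda — scores: D 279, B 162, C 208, A 236, E 245. Winner: D.
Anti-plurality — last-place votes: D 0, B 25, C 20, A 30, E 38. Winner: D.
The two methods agree.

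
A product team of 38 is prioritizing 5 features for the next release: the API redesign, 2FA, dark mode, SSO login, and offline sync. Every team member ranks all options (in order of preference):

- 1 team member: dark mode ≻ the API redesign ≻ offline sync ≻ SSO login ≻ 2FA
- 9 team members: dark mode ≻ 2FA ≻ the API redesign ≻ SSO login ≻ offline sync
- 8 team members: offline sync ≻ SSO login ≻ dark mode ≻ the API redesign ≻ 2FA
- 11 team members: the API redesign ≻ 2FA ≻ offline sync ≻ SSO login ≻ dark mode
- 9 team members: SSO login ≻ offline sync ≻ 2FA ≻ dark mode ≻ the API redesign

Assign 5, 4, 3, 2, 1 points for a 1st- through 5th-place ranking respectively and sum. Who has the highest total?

the API redesign: 1·4 + 9·3 + 8·2 + 11·5 + 9·1 = 111
2FA: 1·1 + 9·4 + 8·1 + 11·4 + 9·3 = 116
dark mode: 1·5 + 9·5 + 8·3 + 11·1 + 9·2 = 103
SSO login: 1·2 + 9·2 + 8·4 + 11·2 + 9·5 = 119
offline sync: 1·3 + 9·1 + 8·5 + 11·3 + 9·4 = 121
offline sync has the highest Borda score (121).

offline sync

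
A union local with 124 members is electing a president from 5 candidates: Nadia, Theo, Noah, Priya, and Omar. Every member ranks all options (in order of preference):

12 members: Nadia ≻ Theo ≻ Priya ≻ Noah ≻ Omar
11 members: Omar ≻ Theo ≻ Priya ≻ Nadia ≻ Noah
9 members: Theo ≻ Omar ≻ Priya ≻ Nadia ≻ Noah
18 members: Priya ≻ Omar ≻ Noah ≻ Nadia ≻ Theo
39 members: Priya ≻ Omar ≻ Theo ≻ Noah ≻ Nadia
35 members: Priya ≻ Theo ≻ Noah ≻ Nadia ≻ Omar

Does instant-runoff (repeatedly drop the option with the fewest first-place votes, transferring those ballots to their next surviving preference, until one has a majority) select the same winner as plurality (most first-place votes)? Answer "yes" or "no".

Instant-runoff — R1 Nadia 12, Theo 9, Noah 0, Priya 92, Omar 11 (Priya winner). Winner: Priya.
Plurality — first-place votes: Nadia 12, Theo 9, Noah 0, Priya 92, Omar 11. Winner: Priya.
The two methods agree.

yes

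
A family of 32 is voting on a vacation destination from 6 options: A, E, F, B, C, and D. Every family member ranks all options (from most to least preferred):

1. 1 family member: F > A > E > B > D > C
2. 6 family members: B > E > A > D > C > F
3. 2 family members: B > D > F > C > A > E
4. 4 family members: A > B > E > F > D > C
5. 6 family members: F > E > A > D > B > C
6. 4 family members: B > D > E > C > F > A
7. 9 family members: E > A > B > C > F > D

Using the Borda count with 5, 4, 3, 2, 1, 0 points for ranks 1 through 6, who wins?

E

A: 1·4 + 6·3 + 2·1 + 4·5 + 6·3 + 4·0 + 9·4 = 98
E: 1·3 + 6·4 + 2·0 + 4·3 + 6·4 + 4·3 + 9·5 = 120
F: 1·5 + 6·0 + 2·3 + 4·2 + 6·5 + 4·1 + 9·1 = 62
B: 1·2 + 6·5 + 2·5 + 4·4 + 6·1 + 4·5 + 9·3 = 111
C: 1·0 + 6·1 + 2·2 + 4·0 + 6·0 + 4·2 + 9·2 = 36
D: 1·1 + 6·2 + 2·4 + 4·1 + 6·2 + 4·4 + 9·0 = 53
E has the highest Borda score (120).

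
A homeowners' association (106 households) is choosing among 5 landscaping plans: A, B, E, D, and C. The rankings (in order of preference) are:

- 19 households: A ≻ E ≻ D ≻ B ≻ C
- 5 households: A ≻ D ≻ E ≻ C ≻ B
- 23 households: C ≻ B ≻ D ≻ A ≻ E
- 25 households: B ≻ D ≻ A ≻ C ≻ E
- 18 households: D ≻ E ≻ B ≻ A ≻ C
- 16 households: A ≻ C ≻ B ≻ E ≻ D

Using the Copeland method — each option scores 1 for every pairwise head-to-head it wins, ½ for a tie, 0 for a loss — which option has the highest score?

A: beats E and C; loses to B and D → score 2.
B: beats A, E, D, and C → score 4.
E: loses to A, B, D, and C → score 0.
D: beats A, E, and C; loses to B → score 3.
C: beats E; loses to A, B, and D → score 1.
B has the best pairwise record.

B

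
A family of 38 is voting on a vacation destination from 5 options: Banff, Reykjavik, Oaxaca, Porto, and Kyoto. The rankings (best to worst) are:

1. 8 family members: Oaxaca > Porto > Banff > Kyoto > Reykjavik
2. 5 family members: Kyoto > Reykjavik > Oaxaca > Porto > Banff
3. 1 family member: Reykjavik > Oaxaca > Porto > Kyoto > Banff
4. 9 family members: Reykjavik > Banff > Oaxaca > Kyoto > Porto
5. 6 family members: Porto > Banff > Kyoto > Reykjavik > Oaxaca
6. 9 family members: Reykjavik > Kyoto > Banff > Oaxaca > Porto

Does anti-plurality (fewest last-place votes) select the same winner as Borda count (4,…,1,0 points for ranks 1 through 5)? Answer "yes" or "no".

Anti-plurality — last-place votes: Banff 6, Reykjavik 8, Oaxaca 6, Porto 18, Kyoto 0. Winner: Kyoto.
Borda — scores: Banff 79, Reykjavik 97, Oaxaca 72, Porto 55, Kyoto 77. Winner: Reykjavik.
The two methods disagree.

no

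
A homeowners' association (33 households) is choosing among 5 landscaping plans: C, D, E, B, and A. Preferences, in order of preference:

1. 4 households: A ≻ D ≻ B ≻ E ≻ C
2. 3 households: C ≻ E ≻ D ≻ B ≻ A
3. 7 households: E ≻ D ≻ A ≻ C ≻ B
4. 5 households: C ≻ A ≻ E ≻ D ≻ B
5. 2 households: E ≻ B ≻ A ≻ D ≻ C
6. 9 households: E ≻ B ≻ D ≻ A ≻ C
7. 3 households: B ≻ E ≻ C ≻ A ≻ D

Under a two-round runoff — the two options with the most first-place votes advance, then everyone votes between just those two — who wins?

Round 1 first-place votes: C 8, D 0, E 18, B 3, A 4.
E and C advance.
Runoff: E is preferred to C by 25 voters; C by 8.
E wins the runoff.

E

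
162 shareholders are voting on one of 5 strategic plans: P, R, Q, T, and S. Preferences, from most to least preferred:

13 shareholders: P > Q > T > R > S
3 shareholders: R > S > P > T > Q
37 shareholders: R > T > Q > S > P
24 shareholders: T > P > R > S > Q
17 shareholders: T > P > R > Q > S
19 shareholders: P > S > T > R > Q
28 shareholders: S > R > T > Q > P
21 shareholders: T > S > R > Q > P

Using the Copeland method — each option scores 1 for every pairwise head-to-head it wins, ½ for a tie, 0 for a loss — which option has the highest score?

T

P: loses to R, Q, T, and S → score 0.
R: beats P, Q, and S; loses to T → score 3.
Q: beats P; loses to R, T, and S → score 1.
T: beats P, R, Q, and S → score 4.
S: beats P and Q; loses to R and T → score 2.
T has the best pairwise record.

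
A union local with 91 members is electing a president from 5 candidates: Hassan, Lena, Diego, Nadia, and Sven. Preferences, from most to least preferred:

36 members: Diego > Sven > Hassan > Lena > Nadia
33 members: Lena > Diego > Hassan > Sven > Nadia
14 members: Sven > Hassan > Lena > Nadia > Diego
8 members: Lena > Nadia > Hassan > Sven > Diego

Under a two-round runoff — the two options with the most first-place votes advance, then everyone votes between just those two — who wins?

Lena

Round 1 first-place votes: Hassan 0, Lena 41, Diego 36, Nadia 0, Sven 14.
Lena and Diego advance.
Runoff: Lena is preferred to Diego by 55 voters; Diego by 36.
Lena wins the runoff.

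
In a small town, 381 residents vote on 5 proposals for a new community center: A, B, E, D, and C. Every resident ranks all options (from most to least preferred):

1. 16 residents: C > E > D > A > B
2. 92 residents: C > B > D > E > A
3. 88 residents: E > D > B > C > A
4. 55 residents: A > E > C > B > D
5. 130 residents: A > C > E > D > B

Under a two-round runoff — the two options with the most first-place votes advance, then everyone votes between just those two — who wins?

Round 1 first-place votes: A 185, B 0, E 88, D 0, C 108.
A and C advance.
Runoff: A is preferred to C by 185 voters; C by 196.
C wins the runoff.

C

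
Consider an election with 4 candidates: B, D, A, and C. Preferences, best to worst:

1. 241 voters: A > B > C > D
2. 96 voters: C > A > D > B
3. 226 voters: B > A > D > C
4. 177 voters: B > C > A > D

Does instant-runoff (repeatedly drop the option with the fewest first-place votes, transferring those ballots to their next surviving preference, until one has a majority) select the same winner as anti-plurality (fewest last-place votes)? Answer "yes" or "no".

Instant-runoff — R1 B 403, D 0, A 241, C 96 (B winner). Winner: B.
Anti-plurality — last-place votes: B 96, D 418, A 0, C 226. Winner: A.
The two methods disagree.

no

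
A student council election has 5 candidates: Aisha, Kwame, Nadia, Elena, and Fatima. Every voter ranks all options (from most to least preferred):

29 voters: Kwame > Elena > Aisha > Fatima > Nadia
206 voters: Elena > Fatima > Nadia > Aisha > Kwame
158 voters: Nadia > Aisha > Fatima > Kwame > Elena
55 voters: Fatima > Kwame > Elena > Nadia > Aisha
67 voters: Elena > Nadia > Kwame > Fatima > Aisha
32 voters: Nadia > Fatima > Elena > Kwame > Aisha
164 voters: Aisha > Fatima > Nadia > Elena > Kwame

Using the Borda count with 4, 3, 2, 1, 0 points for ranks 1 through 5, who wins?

Aisha: 29·2 + 206·1 + 158·3 + 55·0 + 67·0 + 32·0 + 164·4 = 1394
Kwame: 29·4 + 206·0 + 158·1 + 55·3 + 67·2 + 32·1 + 164·0 = 605
Nadia: 29·0 + 206·2 + 158·4 + 55·1 + 67·3 + 32·4 + 164·2 = 1756
Elena: 29·3 + 206·4 + 158·0 + 55·2 + 67·4 + 32·2 + 164·1 = 1517
Fatima: 29·1 + 206·3 + 158·2 + 55·4 + 67·1 + 32·3 + 164·3 = 1838
Fatima has the highest Borda score (1838).

Fatima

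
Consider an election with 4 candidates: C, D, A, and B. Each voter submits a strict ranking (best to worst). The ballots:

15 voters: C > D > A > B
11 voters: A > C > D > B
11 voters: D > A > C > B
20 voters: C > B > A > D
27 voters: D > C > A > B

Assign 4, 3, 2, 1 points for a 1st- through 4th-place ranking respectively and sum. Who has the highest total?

C: 15·4 + 11·3 + 11·2 + 20·4 + 27·3 = 276
D: 15·3 + 11·2 + 11·4 + 20·1 + 27·4 = 239
A: 15·2 + 11·4 + 11·3 + 20·2 + 27·2 = 201
B: 15·1 + 11·1 + 11·1 + 20·3 + 27·1 = 124
C has the highest Borda score (276).

C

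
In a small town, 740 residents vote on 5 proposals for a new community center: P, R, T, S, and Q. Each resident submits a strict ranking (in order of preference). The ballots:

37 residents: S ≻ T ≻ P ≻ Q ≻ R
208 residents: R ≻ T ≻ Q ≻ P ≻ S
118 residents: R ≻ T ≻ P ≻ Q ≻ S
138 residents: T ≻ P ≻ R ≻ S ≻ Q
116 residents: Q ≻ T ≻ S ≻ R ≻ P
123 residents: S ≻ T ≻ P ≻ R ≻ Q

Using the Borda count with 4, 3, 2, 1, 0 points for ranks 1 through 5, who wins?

P: 37·2 + 208·1 + 118·2 + 138·3 + 116·0 + 123·2 = 1178
R: 37·0 + 208·4 + 118·4 + 138·2 + 116·1 + 123·1 = 1819
T: 37·3 + 208·3 + 118·3 + 138·4 + 116·3 + 123·3 = 2358
S: 37·4 + 208·0 + 118·0 + 138·1 + 116·2 + 123·4 = 1010
Q: 37·1 + 208·2 + 118·1 + 138·0 + 116·4 + 123·0 = 1035
T has the highest Borda score (2358).

T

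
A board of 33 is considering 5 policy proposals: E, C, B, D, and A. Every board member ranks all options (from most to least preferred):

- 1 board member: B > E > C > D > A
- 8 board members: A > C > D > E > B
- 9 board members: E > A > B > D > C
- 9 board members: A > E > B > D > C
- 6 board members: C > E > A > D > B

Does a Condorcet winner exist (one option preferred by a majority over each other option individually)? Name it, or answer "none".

A vs E: 17–16 for A.
A vs C: 26–7 for A.
A vs B: 32–1 for A.
A vs D: 32–1 for A.
A beats every other option head-to-head.

A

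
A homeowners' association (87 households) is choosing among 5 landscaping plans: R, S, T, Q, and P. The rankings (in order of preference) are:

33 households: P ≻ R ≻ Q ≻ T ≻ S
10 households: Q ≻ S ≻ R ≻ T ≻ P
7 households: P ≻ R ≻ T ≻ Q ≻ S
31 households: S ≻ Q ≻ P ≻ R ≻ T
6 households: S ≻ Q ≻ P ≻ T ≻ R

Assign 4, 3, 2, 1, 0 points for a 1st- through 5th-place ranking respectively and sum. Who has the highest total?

P

R: 33·3 + 10·2 + 7·3 + 31·1 + 6·0 = 171
S: 33·0 + 10·3 + 7·0 + 31·4 + 6·4 = 178
T: 33·1 + 10·1 + 7·2 + 31·0 + 6·1 = 63
Q: 33·2 + 10·4 + 7·1 + 31·3 + 6·3 = 224
P: 33·4 + 10·0 + 7·4 + 31·2 + 6·2 = 234
P has the highest Borda score (234).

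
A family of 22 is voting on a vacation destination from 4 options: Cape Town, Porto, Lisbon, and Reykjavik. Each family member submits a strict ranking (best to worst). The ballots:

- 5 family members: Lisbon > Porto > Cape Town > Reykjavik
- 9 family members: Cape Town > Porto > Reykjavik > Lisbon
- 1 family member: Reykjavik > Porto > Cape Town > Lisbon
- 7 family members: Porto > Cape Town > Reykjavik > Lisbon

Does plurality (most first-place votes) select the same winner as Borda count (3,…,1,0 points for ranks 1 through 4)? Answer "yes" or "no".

no

Plurality — first-place votes: Cape Town 9, Porto 7, Lisbon 5, Reykjavik 1. Winner: Cape Town.
Borda — scores: Cape Town 47, Porto 51, Lisbon 15, Reykjavik 19. Winner: Porto.
The two methods disagree.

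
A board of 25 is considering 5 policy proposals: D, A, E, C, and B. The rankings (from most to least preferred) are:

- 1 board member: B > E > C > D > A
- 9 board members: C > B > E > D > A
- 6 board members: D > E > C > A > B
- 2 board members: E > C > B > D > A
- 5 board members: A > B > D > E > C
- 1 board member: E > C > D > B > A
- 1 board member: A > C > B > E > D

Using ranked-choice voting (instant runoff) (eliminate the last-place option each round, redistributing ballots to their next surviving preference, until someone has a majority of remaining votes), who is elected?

Round 1: D 6, A 6, E 3, C 9, B 1. Eliminate B.
Round 2: D 6, A 6, E 4, C 9. Eliminate E.
Round 3: D 6, A 6, C 13. C has a majority.

C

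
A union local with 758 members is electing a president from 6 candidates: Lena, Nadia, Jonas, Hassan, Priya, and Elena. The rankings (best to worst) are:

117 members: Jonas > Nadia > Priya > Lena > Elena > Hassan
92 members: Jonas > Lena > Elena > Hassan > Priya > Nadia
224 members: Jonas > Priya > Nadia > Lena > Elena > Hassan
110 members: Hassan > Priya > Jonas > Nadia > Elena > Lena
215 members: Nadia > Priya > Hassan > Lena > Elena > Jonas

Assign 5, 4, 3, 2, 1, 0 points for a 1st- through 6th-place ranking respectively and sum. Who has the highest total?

Lena: 117·2 + 92·4 + 224·2 + 110·0 + 215·2 = 1480
Nadia: 117·4 + 92·0 + 224·3 + 110·2 + 215·5 = 2435
Jonas: 117·5 + 92·5 + 224·5 + 110·3 + 215·0 = 2495
Hassan: 117·0 + 92·2 + 224·0 + 110·5 + 215·3 = 1379
Priya: 117·3 + 92·1 + 224·4 + 110·4 + 215·4 = 2639
Elena: 117·1 + 92·3 + 224·1 + 110·1 + 215·1 = 942
Priya has the highest Borda score (2639).

Priya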